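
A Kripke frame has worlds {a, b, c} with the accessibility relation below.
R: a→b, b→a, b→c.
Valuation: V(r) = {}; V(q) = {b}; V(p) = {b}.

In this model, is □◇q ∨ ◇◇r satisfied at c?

Yes

At c: □◇q is true, ◇◇r is false, so □◇q ∨ ◇◇r is true.
  At c: no accessible worlds, so □◇q holds vacuously.
  At c: no accessible worlds, so ◇◇r is false.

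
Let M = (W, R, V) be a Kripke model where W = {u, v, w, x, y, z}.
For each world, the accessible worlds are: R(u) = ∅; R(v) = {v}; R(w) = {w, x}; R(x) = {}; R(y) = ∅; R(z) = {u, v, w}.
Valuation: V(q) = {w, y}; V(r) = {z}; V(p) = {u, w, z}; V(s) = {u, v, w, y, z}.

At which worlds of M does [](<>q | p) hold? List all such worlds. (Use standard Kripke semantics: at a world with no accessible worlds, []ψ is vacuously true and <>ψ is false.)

u, x, y

Let φ = [](<>q | p). Evaluate φ at each world:
  u (successors ∅): φ is true.
  v (successors {v}): φ is false.
  w (successors {w, x}): φ is false.
  x (successors ∅): φ is true.
  y (successors ∅): φ is true.
  z (successors {u, v, w}): φ is false.
For instance, at w:
  At w: [](<>q | p) requires <>q | p at every successor {w, x}.
    <>q | p fails at x, so [](<>q | p) is false at w.
      At x: <>q is false, p is false, so <>q | p is false.
Satisfying worlds: {u, x, y}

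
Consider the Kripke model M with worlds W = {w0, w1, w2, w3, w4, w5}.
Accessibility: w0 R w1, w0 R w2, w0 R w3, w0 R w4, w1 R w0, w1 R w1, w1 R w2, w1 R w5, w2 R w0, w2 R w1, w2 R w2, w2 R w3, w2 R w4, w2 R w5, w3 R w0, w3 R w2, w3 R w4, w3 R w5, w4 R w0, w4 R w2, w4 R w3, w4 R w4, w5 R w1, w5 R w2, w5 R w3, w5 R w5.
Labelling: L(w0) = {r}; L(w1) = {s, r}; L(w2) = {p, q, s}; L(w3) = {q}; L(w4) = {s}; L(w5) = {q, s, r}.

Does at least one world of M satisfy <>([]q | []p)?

No

Let φ = <>([]q | []p). Evaluate φ at each world:
  w0 (successors {w1, w2, w3, w4}): φ is false.
  w1 (successors {w0, w1, w2, w5}): φ is false.
  w2 (successors {w0, w1, w2, w3, w4, w5}): φ is false.
  w3 (successors {w0, w2, w4, w5}): φ is false.
  w4 (successors {w0, w2, w3, w4}): φ is false.
  w5 (successors {w1, w2, w3, w5}): φ is false.
For instance, at w5:
  At w5: <>([]q | []p) requires []q | []p at some successor in {w1, w2, w3, w5}.
    At w1: []q | []p is false.
    At w2: []q | []p is false.
    At w3: []q | []p is false.
    At w5: []q | []p is false.
  So <>([]q | []p) is false at w5.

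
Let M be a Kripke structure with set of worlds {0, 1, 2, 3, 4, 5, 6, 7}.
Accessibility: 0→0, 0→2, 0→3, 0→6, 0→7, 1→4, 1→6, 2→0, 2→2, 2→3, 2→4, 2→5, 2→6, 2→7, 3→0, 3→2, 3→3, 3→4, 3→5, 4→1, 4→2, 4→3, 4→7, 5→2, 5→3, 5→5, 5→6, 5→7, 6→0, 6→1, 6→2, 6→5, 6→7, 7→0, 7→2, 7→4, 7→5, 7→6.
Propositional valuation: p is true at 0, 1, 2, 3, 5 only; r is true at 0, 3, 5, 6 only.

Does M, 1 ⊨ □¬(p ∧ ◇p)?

At 1: □¬(p ∧ ◇p) requires ¬(p ∧ ◇p) at every successor {4, 6}.
    At 4: p ∧ ◇p is false, so ¬(p ∧ ◇p) is true.
      At 4: p is false, ◇p is true, so p ∧ ◇p is false.
    At 6: p ∧ ◇p is false, so ¬(p ∧ ◇p) is true.
      At 6: p is false, ◇p is true, so p ∧ ◇p is false.
So □¬(p ∧ ◇p) is true at 1.

Yes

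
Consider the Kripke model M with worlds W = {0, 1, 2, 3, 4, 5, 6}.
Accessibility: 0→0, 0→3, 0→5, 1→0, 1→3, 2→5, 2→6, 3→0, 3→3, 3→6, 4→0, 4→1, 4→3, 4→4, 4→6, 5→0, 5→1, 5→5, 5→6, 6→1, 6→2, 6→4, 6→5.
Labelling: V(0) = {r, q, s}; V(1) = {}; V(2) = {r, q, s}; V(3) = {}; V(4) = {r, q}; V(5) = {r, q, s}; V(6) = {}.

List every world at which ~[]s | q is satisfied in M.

Recall that []ψ holds at a world iff ψ holds at every accessible world, and <>ψ holds iff ψ holds at some accessible world.
Let φ = ~[]s | q. Evaluate φ at each world:
  0 (successors {0, 3, 5}): φ is true.
  1 (successors {0, 3}): φ is true.
  2 (successors {5, 6}): φ is true.
  3 (successors {0, 3, 6}): φ is true.
  4 (successors {0, 1, 3, 4, 6}): φ is true.
  5 (successors {0, 1, 5, 6}): φ is true.
  6 (successors {1, 2, 4, 5}): φ is true.
For instance, at 4:
  At 4: ~[]s is true, q is true, so ~[]s | q is true.
    At 4: []s is false, so ~[]s is true.
      At 4: []s requires s at every successor {0, 1, 3, 4, 6}.
        s fails at 1, so []s is false at 4.
Satisfying worlds: {0, 1, 2, 3, 4, 5, 6}

0, 1, 2, 3, 4, 5, 6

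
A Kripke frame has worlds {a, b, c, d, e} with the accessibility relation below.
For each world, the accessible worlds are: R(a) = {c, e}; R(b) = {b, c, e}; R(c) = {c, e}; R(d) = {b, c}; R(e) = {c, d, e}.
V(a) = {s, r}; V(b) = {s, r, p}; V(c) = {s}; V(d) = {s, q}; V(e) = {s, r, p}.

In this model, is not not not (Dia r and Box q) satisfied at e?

At e: not not (Dia r and Box q) is false, so not not not (Dia r and Box q) is true.
  At e: not (Dia r and Box q) is true, so not not (Dia r and Box q) is false.
    At e: Dia r and Box q is false, so not (Dia r and Box q) is true.
      At e: Dia r is true, Box q is false, so Dia r and Box q is false.

Yes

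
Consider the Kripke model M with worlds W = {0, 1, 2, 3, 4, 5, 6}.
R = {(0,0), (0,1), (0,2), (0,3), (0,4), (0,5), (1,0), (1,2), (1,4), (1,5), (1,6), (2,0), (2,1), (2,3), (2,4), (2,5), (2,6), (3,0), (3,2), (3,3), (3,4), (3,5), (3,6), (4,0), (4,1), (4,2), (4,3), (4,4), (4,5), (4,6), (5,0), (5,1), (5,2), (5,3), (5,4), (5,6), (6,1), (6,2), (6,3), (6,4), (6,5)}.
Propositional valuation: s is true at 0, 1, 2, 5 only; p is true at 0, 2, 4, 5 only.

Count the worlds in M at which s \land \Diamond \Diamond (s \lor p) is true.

Let φ = s \land \Diamond \Diamond (s \lor p). Evaluate φ at each world:
  0 (successors {0, 1, 2, 3, 4, 5}): φ is true.
  1 (successors {0, 2, 4, 5, 6}): φ is true.
  2 (successors {0, 1, 3, 4, 5, 6}): φ is true.
  3 (successors {0, 2, 3, 4, 5, 6}): φ is false.
  4 (successors {0, 1, 2, 3, 4, 5, 6}): φ is false.
  5 (successors {0, 1, 2, 3, 4, 6}): φ is true.
  6 (successors {1, 2, 3, 4, 5}): φ is false.
For instance, at 1:
  At 1: s is true, \Diamond \Diamond (s \lor p) is true, so s \land \Diamond \Diamond (s \lor p) is true.
    At 1: \Diamond \Diamond (s \lor p) requires \Diamond (s \lor p) at some successor in {0, 2, 4, 5, 6}.
      \Diamond (s \lor p) holds at 0, so \Diamond \Diamond (s \lor p) is true at 1.
Satisfying worlds: {0, 1, 2, 5}

4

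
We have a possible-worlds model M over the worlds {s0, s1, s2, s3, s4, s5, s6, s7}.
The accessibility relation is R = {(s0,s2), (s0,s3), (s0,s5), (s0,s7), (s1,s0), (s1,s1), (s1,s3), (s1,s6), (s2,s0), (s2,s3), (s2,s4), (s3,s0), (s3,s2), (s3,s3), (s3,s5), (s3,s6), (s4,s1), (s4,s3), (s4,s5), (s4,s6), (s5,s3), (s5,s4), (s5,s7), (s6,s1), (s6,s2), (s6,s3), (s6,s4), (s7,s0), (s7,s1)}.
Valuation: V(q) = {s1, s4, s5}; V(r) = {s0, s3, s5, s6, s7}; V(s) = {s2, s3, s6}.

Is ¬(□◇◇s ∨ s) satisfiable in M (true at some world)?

Let φ = ¬(□◇◇s ∨ s). Evaluate φ at each world:
  s0 (successors {s2, s3, s5, s7}): φ is false.
  s1 (successors {s0, s1, s3, s6}): φ is false.
  s2 (successors {s0, s3, s4}): φ is false.
  s3 (successors {s0, s2, s3, s5, s6}): φ is false.
  s4 (successors {s1, s3, s5, s6}): φ is false.
  s5 (successors {s3, s4, s7}): φ is false.
  s6 (successors {s1, s2, s3, s4}): φ is false.
  s7 (successors {s0, s1}): φ is false.
For instance, at s7:
  At s7: □◇◇s ∨ s is true, so ¬(□◇◇s ∨ s) is false.
    At s7: □◇◇s is true, s is false, so □◇◇s ∨ s is true.
      At s7: □◇◇s requires ◇◇s at every successor {s0, s1}.
        At s0: ◇◇s is true.
        At s1: ◇◇s is true.
      So □◇◇s is true at s7.

No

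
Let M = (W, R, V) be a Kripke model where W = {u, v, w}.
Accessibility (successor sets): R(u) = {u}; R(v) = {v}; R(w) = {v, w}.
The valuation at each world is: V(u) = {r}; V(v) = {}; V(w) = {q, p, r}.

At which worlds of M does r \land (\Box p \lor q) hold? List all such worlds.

w

Recall that \Box ψ holds at a world iff ψ holds at every accessible world, and \Diamond ψ holds iff ψ holds at some accessible world.
Let φ = r \land (\Box p \lor q). Evaluate φ at each world:
  u (successors {u}): φ is false.
  v (successors {v}): φ is false.
  w (successors {v, w}): φ is true.
For instance, at v:
  At v: r is false, \Box p \lor q is false, so r \land (\Box p \lor q) is false.
    At v: \Box p is false, q is false, so \Box p \lor q is false.
      At v: \Box p requires p at every successor {v}.
        p fails at v, so \Box p is false at v.
Satisfying worlds: {w}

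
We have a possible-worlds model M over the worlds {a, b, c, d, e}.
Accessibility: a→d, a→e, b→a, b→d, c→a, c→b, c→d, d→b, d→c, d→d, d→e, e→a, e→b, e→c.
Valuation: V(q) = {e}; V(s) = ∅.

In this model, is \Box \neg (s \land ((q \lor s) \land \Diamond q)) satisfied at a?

Yes

At a: \Box \neg (s \land ((q \lor s) \land \Diamond q)) requires \neg (s \land ((q \lor s) \land \Diamond q)) at every successor {d, e}.
    At d: s \land ((q \lor s) \land \Diamond q) is false, so \neg (s \land ((q \lor s) \land \Diamond q)) is true.
      At d: s is false, (q \lor s) \land \Diamond q is false, so s \land ((q \lor s) \land \Diamond q) is false.
    At e: s \land ((q \lor s) \land \Diamond q) is false, so \neg (s \land ((q \lor s) \land \Diamond q)) is true.
      At e: s is false, (q \lor s) \land \Diamond q is false, so s \land ((q \lor s) \land \Diamond q) is false.
So \Box \neg (s \land ((q \lor s) \land \Diamond q)) is true at a.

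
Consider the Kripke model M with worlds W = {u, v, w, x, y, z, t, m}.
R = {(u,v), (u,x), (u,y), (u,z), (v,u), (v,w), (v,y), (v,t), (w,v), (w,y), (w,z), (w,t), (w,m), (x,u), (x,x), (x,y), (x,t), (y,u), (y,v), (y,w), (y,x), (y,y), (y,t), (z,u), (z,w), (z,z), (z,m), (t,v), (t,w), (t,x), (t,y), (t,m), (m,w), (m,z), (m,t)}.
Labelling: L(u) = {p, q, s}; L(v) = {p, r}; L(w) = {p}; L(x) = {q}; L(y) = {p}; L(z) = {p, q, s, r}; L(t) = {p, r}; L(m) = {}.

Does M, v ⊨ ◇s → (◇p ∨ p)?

Yes

At v: ◇s is true, ◇p ∨ p is true, so ◇s → (◇p ∨ p) is true.
  At v: ◇s requires s at some successor in {u, w, y, t}.
    s holds at u, so ◇s is true at v.
  At v: ◇p is true, p is true, so ◇p ∨ p is true.
    At v: ◇p requires p at some successor in {u, w, y, t}.
      p holds at u, so ◇p is true at v.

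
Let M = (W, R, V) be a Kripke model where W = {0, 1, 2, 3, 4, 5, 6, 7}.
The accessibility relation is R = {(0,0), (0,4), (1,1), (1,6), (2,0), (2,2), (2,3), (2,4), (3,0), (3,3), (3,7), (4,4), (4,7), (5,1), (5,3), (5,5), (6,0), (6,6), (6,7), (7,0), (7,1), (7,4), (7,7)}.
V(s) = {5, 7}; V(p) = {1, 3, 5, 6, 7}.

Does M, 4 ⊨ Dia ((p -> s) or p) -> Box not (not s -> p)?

At 4: Dia ((p -> s) or p) is true, Box not (not s -> p) is false, so Dia ((p -> s) or p) -> Box not (not s -> p) is false.
  At 4: Dia ((p -> s) or p) requires (p -> s) or p at some successor in {4, 7}.
    (p -> s) or p holds at 4, so Dia ((p -> s) or p) is true at 4.
  At 4: Box not (not s -> p) requires not (not s -> p) at every successor {4, 7}.
    not (not s -> p) fails at 7, so Box not (not s -> p) is false at 4.

No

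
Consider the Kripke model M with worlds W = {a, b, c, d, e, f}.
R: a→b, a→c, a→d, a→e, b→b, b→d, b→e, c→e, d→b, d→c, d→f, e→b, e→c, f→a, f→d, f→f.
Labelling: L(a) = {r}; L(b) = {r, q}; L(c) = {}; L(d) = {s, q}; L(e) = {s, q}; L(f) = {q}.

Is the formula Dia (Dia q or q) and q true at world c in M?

At c: Dia (Dia q or q) is true, q is false, so Dia (Dia q or q) and q is false.
  At c: Dia (Dia q or q) requires Dia q or q at some successor in {e}.
    Dia q or q holds at e, so Dia (Dia q or q) is true at c.
      At e: Dia q is true, q is true, so Dia q or q is true.

No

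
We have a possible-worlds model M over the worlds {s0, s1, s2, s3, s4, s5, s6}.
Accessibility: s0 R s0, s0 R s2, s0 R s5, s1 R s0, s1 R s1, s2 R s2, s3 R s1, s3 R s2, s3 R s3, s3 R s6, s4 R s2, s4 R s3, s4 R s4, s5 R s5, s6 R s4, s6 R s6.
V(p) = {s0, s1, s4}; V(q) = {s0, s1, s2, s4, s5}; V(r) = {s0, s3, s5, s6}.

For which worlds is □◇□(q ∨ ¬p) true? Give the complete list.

s0, s1, s2, s3, s4, s5, s6

Let φ = □◇□(q ∨ ¬p). Evaluate φ at each world:
  s0 (successors {s0, s2, s5}): φ is true.
  s1 (successors {s0, s1}): φ is true.
  s2 (successors {s2}): φ is true.
  s3 (successors {s1, s2, s3, s6}): φ is true.
  s4 (successors {s2, s3, s4}): φ is true.
  s5 (successors {s5}): φ is true.
  s6 (successors {s4, s6}): φ is true.
For instance, at s4:
  At s4: □◇□(q ∨ ¬p) requires ◇□(q ∨ ¬p) at every successor {s2, s3, s4}.
      At s2: ◇□(q ∨ ¬p) requires □(q ∨ ¬p) at some successor in {s2}.
        □(q ∨ ¬p) holds at s2, so ◇□(q ∨ ¬p) is true at s2.
      At s3: ◇□(q ∨ ¬p) requires □(q ∨ ¬p) at some successor in {s1, s2, s3, s6}.
        □(q ∨ ¬p) holds at s1, so ◇□(q ∨ ¬p) is true at s3.
      At s4: ◇□(q ∨ ¬p) requires □(q ∨ ¬p) at some successor in {s2, s3, s4}.
        □(q ∨ ¬p) holds at s2, so ◇□(q ∨ ¬p) is true at s4.
  So □◇□(q ∨ ¬p) is true at s4.
Satisfying worlds: {s0, s1, s2, s3, s4, s5, s6}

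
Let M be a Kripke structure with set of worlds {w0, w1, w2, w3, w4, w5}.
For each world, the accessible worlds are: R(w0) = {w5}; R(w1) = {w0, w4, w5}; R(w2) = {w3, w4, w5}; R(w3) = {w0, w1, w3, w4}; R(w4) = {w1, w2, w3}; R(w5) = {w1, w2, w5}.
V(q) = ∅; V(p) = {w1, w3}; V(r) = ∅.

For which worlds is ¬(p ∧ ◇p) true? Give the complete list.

Let φ = ¬(p ∧ ◇p). Evaluate φ at each world:
  w0 (successors {w5}): φ is true.
  w1 (successors {w0, w4, w5}): φ is true.
  w2 (successors {w3, w4, w5}): φ is true.
  w3 (successors {w0, w1, w3, w4}): φ is false.
  w4 (successors {w1, w2, w3}): φ is true.
  w5 (successors {w1, w2, w5}): φ is true.
For instance, at w1:
  At w1: p ∧ ◇p is false, so ¬(p ∧ ◇p) is true.
    At w1: p is true, ◇p is false, so p ∧ ◇p is false.
      At w1: ◇p requires p at some successor in {w0, w4, w5}.
        At w0: p is false.
        At w4: p is false.
        At w5: p is false.
      So ◇p is false at w1.
Satisfying worlds: {w0, w1, w2, w4, w5}

w0, w1, w2, w4, w5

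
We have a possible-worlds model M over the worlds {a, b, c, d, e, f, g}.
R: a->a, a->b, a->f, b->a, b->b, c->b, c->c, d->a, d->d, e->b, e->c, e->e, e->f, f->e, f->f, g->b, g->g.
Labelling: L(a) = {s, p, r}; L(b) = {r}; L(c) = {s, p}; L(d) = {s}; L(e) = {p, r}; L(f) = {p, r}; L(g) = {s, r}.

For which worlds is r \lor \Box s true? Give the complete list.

Let φ = r \lor \Box s. Evaluate φ at each world:
  a (successors {a, b, f}): φ is true.
  b (successors {a, b}): φ is true.
  c (successors {b, c}): φ is false.
  d (successors {a, d}): φ is true.
  e (successors {b, c, e, f}): φ is true.
  f (successors {e, f}): φ is true.
  g (successors {b, g}): φ is true.
For instance, at d:
  At d: r is false, \Box s is true, so r \lor \Box s is true.
    At d: \Box s requires s at every successor {a, d}.
      At a: s is true.
      At d: s is true.
    So \Box s is true at d.
Satisfying worlds: {a, b, d, e, f, g}

a, b, d, e, f, g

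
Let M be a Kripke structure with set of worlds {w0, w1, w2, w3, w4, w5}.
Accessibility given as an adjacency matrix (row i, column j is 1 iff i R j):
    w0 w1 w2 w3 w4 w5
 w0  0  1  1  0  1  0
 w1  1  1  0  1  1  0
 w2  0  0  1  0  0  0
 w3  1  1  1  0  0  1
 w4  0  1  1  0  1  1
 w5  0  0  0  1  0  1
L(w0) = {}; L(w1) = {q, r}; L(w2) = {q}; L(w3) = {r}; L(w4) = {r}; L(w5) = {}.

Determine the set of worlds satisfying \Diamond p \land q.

none

Recall that \Diamond ψ holds at a world iff ψ holds at some accessible world.
Let φ = \Diamond p \land q. Evaluate φ at each world:
  w0 (successors {w1, w2, w4}): φ is false.
  w1 (successors {w0, w1, w3, w4}): φ is false.
  w2 (successors {w2}): φ is false.
  w3 (successors {w0, w1, w2, w5}): φ is false.
  w4 (successors {w1, w2, w4, w5}): φ is false.
  w5 (successors {w3, w5}): φ is false.
For instance, at w5:
  At w5: \Diamond p is false, q is false, so \Diamond p \land q is false.
    At w5: \Diamond p requires p at some successor in {w3, w5}.
      At w3: p is false.
      At w5: p is false.
    So \Diamond p is false at w5.
Satisfying worlds: none.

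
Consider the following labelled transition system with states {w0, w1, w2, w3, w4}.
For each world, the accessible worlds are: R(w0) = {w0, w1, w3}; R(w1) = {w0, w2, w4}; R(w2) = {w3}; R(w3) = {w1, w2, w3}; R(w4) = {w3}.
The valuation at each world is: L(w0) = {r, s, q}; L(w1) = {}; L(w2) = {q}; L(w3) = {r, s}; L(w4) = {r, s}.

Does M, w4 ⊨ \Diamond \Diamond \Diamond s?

Yes

Recall that \Diamond ψ holds at a world iff ψ holds at some accessible world.
At w4: \Diamond \Diamond \Diamond s requires \Diamond \Diamond s at some successor in {w3}.
  \Diamond \Diamond s holds at w3, so \Diamond \Diamond \Diamond s is true at w4.
    At w3: \Diamond \Diamond s requires \Diamond s at some successor in {w1, w2, w3}.
      \Diamond s holds at w1, so \Diamond \Diamond s is true at w3.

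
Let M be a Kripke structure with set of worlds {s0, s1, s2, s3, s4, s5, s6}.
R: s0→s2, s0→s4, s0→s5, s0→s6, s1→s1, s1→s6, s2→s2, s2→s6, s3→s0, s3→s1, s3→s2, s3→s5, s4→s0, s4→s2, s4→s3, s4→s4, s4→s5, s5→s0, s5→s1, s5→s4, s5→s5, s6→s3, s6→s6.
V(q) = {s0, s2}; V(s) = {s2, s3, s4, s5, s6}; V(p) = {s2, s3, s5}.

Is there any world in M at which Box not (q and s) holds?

Let φ = Box not (q and s). Evaluate φ at each world:
  s0 (successors {s2, s4, s5, s6}): φ is false.
  s1 (successors {s1, s6}): φ is true.
  s2 (successors {s2, s6}): φ is false.
  s3 (successors {s0, s1, s2, s5}): φ is false.
  s4 (successors {s0, s2, s3, s4, s5}): φ is false.
  s5 (successors {s0, s1, s4, s5}): φ is true.
  s6 (successors {s3, s6}): φ is true.
Detail at s1 (witness):
  At s1: Box not (q and s) requires not (q and s) at every successor {s1, s6}.
    At s1: not (q and s) is true.
    At s6: not (q and s) is true.
  So Box not (q and s) is true at s1.

Yes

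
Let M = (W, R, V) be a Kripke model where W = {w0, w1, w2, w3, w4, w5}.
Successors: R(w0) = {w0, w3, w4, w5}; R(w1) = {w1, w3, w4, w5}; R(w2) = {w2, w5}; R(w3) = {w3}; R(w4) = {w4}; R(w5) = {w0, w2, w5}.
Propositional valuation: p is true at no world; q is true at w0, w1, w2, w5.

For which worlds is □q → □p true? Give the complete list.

Recall that □ψ holds at a world iff ψ holds at every accessible world, and ◇ψ holds iff ψ holds at some accessible world.
Let φ = □q → □p. Evaluate φ at each world:
  w0 (successors {w0, w3, w4, w5}): φ is true.
  w1 (successors {w1, w3, w4, w5}): φ is true.
  w2 (successors {w2, w5}): φ is false.
  w3 (successors {w3}): φ is true.
  w4 (successors {w4}): φ is true.
  w5 (successors {w0, w2, w5}): φ is false.
For instance, at w2:
  At w2: □q is true, □p is false, so □q → □p is false.
    At w2: □q requires q at every successor {w2, w5}.
      At w2: q is true.
      At w5: q is true.
    So □q is true at w2.
    At w2: □p requires p at every successor {w2, w5}.
      p fails at w2, so □p is false at w2.
Satisfying worlds: {w0, w1, w3, w4}

w0, w1, w3, w4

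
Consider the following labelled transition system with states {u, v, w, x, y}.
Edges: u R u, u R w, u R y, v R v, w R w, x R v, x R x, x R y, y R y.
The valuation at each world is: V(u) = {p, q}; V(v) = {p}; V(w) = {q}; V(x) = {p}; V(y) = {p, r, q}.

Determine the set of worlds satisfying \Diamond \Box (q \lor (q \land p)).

Let φ = \Diamond \Box (q \lor (q \land p)). Evaluate φ at each world:
  u (successors {u, w, y}): φ is true.
  v (successors {v}): φ is false.
  w (successors {w}): φ is true.
  x (successors {v, x, y}): φ is true.
  y (successors {y}): φ is true.
For instance, at v:
  At v: \Diamond \Box (q \lor (q \land p)) requires \Box (q \lor (q \land p)) at some successor in {v}.
    At v: \Box (q \lor (q \land p)) is false.
  So \Diamond \Box (q \lor (q \land p)) is false at v.
Satisfying worlds: {u, w, x, y}

u, w, x, y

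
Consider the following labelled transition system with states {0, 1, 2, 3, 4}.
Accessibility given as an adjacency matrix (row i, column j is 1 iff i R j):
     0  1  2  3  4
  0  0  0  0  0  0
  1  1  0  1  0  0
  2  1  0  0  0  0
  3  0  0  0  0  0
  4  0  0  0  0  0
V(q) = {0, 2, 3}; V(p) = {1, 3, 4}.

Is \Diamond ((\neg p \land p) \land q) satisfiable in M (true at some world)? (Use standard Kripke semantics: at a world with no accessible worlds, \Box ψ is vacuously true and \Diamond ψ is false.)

No

Let φ = \Diamond ((\neg p \land p) \land q). Evaluate φ at each world:
  0 (successors ∅): φ is false.
  1 (successors {0, 2}): φ is false.
  2 (successors {0}): φ is false.
  3 (successors ∅): φ is false.
  4 (successors ∅): φ is false.
For instance, at 2:
  At 2: \Diamond ((\neg p \land p) \land q) requires (\neg p \land p) \land q at some successor in {0}.
    At 0: (\neg p \land p) \land q is false.
  So \Diamond ((\neg p \land p) \land q) is false at 2.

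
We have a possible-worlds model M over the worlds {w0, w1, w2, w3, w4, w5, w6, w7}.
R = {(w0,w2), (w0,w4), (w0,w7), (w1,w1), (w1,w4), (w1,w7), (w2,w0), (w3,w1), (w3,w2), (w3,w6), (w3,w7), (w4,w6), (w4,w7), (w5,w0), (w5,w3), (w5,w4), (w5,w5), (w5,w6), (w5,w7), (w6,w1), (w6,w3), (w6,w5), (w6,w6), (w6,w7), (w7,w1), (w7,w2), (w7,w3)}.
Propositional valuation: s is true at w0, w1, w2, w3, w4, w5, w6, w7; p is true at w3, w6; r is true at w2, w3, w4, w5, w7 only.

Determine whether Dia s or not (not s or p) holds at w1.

Yes

At w1: Dia s is true, not (not s or p) is true, so Dia s or not (not s or p) is true.
  At w1: Dia s requires s at some successor in {w1, w4, w7}.
    s holds at w1, so Dia s is true at w1.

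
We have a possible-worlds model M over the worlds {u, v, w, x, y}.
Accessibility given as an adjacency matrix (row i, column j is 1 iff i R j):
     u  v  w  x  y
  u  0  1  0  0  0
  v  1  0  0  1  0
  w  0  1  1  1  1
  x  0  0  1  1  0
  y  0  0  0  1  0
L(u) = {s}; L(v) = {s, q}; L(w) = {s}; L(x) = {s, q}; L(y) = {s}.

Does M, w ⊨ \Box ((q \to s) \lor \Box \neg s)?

Yes

Recall that \Box ψ holds at a world iff ψ holds at every accessible world, and \Diamond ψ holds iff ψ holds at some accessible world.
At w: \Box ((q \to s) \lor \Box \neg s) requires (q \to s) \lor \Box \neg s at every successor {v, w, x, y}.
  At v: (q \to s) \lor \Box \neg s is true.
  At w: (q \to s) \lor \Box \neg s is true.
  At x: (q \to s) \lor \Box \neg s is true.
  At y: (q \to s) \lor \Box \neg s is true.
So \Box ((q \to s) \lor \Box \neg s) is true at w.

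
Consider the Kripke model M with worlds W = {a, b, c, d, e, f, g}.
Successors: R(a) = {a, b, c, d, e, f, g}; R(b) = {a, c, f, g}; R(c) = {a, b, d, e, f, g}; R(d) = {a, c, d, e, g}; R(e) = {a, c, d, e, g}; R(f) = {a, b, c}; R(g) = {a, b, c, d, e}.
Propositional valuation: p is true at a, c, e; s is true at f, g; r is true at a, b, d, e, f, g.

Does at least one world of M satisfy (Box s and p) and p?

Let φ = (Box s and p) and p. Evaluate φ at each world:
  a (successors {a, b, c, d, e, f, g}): φ is false.
  b (successors {a, c, f, g}): φ is false.
  c (successors {a, b, d, e, f, g}): φ is false.
  d (successors {a, c, d, e, g}): φ is false.
  e (successors {a, c, d, e, g}): φ is false.
  f (successors {a, b, c}): φ is false.
  g (successors {a, b, c, d, e}): φ is false.
For instance, at f:
  At f: Box s and p is false, p is false, so (Box s and p) and p is false.
    At f: Box s is false, p is false, so Box s and p is false.
      At f: Box s requires s at every successor {a, b, c}.
        s fails at a, so Box s is false at f.

No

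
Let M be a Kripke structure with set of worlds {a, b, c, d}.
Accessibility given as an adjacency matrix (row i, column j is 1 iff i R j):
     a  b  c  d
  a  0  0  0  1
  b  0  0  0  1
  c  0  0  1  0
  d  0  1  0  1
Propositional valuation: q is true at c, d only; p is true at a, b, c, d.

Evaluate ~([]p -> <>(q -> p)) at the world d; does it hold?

No

At d: []p -> <>(q -> p) is true, so ~([]p -> <>(q -> p)) is false.
  At d: []p is true, <>(q -> p) is true, so []p -> <>(q -> p) is true.
    At d: []p requires p at every successor {b, d}.
      At b: p is true.
      At d: p is true.
    So []p is true at d.
    At d: <>(q -> p) requires q -> p at some successor in {b, d}.
      q -> p holds at b, so <>(q -> p) is true at d.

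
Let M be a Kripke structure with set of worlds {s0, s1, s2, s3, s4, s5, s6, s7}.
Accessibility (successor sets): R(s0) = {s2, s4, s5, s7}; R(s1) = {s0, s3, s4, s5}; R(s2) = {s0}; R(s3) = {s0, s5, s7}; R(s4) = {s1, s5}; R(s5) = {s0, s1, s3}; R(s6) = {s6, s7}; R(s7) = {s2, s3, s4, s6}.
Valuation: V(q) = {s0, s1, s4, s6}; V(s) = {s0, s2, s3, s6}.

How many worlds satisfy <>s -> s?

5

Let φ = <>s -> s. Evaluate φ at each world:
  s0 (successors {s2, s4, s5, s7}): φ is true.
  s1 (successors {s0, s3, s4, s5}): φ is false.
  s2 (successors {s0}): φ is true.
  s3 (successors {s0, s5, s7}): φ is true.
  s4 (successors {s1, s5}): φ is true.
  s5 (successors {s0, s1, s3}): φ is false.
  s6 (successors {s6, s7}): φ is true.
  s7 (successors {s2, s3, s4, s6}): φ is false.
For instance, at s0:
  At s0: <>s is true, s is true, so <>s -> s is true.
    At s0: <>s requires s at some successor in {s2, s4, s5, s7}.
      s holds at s2, so <>s is true at s0.
Satisfying worlds: {s0, s2, s3, s4, s6}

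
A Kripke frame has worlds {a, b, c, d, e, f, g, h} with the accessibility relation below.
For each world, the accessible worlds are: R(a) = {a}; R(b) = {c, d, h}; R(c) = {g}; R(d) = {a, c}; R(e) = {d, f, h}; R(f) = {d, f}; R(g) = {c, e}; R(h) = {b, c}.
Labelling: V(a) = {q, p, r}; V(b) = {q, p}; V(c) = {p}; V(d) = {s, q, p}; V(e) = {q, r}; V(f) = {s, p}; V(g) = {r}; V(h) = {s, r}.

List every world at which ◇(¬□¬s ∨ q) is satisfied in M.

a, b, d, e, f, g, h

Recall that □ψ holds at a world iff ψ holds at every accessible world, and ◇ψ holds iff ψ holds at some accessible world.
Let φ = ◇(¬□¬s ∨ q). Evaluate φ at each world:
  a (successors {a}): φ is true.
  b (successors {c, d, h}): φ is true.
  c (successors {g}): φ is false.
  d (successors {a, c}): φ is true.
  e (successors {d, f, h}): φ is true.
  f (successors {d, f}): φ is true.
  g (successors {c, e}): φ is true.
  h (successors {b, c}): φ is true.
For instance, at f:
  At f: ◇(¬□¬s ∨ q) requires ¬□¬s ∨ q at some successor in {d, f}.
    ¬□¬s ∨ q holds at d, so ◇(¬□¬s ∨ q) is true at f.
      At d: ¬□¬s is false, q is true, so ¬□¬s ∨ q is true.
Satisfying worlds: {a, b, d, e, f, g, h}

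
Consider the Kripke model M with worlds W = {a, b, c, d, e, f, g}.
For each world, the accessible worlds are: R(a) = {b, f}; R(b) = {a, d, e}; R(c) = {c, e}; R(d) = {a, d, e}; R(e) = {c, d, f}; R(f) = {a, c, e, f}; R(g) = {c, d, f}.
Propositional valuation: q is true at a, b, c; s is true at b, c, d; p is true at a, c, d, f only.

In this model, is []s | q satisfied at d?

At d: []s is false, q is false, so []s | q is false.
  At d: []s requires s at every successor {a, d, e}.
    s fails at a, so []s is false at d.

No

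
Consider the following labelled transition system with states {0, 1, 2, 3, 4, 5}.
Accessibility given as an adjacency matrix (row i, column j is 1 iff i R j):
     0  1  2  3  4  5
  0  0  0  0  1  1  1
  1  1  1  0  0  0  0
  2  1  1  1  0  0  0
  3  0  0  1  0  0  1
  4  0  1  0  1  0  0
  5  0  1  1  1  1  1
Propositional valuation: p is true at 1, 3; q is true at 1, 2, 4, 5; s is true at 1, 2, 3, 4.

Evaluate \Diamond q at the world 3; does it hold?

At 3: \Diamond q requires q at some successor in {2, 5}.
  q holds at 2, so \Diamond q is true at 3.

Yes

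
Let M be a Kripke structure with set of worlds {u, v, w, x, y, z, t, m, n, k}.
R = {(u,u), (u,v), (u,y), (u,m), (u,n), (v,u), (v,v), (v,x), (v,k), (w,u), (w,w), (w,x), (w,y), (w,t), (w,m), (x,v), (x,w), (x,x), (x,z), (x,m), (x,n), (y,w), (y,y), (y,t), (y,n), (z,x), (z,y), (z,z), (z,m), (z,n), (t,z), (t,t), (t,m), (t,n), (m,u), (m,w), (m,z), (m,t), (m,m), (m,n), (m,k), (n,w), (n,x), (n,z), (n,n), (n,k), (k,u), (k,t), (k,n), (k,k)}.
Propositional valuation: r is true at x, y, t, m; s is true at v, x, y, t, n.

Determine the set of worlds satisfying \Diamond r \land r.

x, y, t, m

Let φ = \Diamond r \land r. Evaluate φ at each world:
  u (successors {u, v, y, m, n}): φ is false.
  v (successors {u, v, x, k}): φ is false.
  w (successors {u, w, x, y, t, m}): φ is false.
  x (successors {v, w, x, z, m, n}): φ is true.
  y (successors {w, y, t, n}): φ is true.
  z (successors {x, y, z, m, n}): φ is false.
  t (successors {z, t, m, n}): φ is true.
  m (successors {u, w, z, t, m, n, k}): φ is true.
  n (successors {w, x, z, n, k}): φ is false.
  k (successors {u, t, n, k}): φ is false.
For instance, at w:
  At w: \Diamond r is true, r is false, so \Diamond r \land r is false.
    At w: \Diamond r requires r at some successor in {u, w, x, y, t, m}.
      r holds at x, so \Diamond r is true at w.
Satisfying worlds: {x, y, t, m}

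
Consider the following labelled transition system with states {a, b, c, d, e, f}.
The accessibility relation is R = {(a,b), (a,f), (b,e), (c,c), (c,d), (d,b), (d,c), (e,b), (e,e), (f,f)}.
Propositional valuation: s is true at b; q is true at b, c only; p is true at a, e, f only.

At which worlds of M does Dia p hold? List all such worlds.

Let φ = Dia p. Evaluate φ at each world:
  a (successors {b, f}): φ is true.
  b (successors {e}): φ is true.
  c (successors {c, d}): φ is false.
  d (successors {b, c}): φ is false.
  e (successors {b, e}): φ is true.
  f (successors {f}): φ is true.
For instance, at b:
  At b: Dia p requires p at some successor in {e}.
    p holds at e, so Dia p is true at b.
Satisfying worlds: {a, b, e, f}

a, b, e, f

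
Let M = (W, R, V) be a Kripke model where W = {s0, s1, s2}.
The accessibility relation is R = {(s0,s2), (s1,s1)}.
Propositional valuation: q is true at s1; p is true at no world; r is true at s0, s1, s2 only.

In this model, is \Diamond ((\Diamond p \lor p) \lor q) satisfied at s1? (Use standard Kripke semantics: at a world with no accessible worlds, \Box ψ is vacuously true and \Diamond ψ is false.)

At s1: \Diamond ((\Diamond p \lor p) \lor q) requires (\Diamond p \lor p) \lor q at some successor in {s1}.
  (\Diamond p \lor p) \lor q holds at s1, so \Diamond ((\Diamond p \lor p) \lor q) is true at s1.
    At s1: \Diamond p \lor p is false, q is true, so (\Diamond p \lor p) \lor q is true.
      At s1: \Diamond p is false, p is false, so \Diamond p \lor p is false.

Yes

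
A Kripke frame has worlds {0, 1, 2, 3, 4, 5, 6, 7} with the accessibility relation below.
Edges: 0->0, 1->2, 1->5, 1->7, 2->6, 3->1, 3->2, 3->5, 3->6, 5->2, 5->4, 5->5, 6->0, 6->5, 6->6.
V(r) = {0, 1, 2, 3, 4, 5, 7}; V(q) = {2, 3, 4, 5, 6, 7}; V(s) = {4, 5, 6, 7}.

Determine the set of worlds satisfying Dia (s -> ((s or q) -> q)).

Recall that Dia ψ holds at a world iff ψ holds at some accessible world.
Let φ = Dia (s -> ((s or q) -> q)). Evaluate φ at each world:
  0 (successors {0}): φ is true.
  1 (successors {2, 5, 7}): φ is true.
  2 (successors {6}): φ is true.
  3 (successors {1, 2, 5, 6}): φ is true.
  4 (successors ∅): φ is false.
  5 (successors {2, 4, 5}): φ is true.
  6 (successors {0, 5, 6}): φ is true.
  7 (successors ∅): φ is false.
For instance, at 1:
  At 1: Dia (s -> ((s or q) -> q)) requires s -> ((s or q) -> q) at some successor in {2, 5, 7}.
    s -> ((s or q) -> q) holds at 2, so Dia (s -> ((s or q) -> q)) is true at 1.
Satisfying worlds: {0, 1, 2, 3, 5, 6}

0, 1, 2, 3, 5, 6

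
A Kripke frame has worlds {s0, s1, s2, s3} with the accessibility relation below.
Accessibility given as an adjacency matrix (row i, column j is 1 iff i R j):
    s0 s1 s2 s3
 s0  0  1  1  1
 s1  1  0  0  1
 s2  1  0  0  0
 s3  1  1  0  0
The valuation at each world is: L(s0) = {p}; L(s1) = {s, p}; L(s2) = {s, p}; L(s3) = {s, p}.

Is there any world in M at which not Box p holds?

No

Let φ = not Box p. Evaluate φ at each world:
  s0 (successors {s1, s2, s3}): φ is false.
  s1 (successors {s0, s3}): φ is false.
  s2 (successors {s0}): φ is false.
  s3 (successors {s0, s1}): φ is false.
For instance, at s1:
  At s1: Box p is true, so not Box p is false.
    At s1: Box p requires p at every successor {s0, s3}.
      At s0: p is true.
      At s3: p is true.
    So Box p is true at s1.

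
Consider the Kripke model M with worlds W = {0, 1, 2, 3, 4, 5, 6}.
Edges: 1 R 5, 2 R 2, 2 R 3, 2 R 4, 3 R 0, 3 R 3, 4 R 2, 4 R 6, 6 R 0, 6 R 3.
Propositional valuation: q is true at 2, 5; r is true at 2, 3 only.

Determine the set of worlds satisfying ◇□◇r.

1, 2, 3, 4, 6

Let φ = ◇□◇r. Evaluate φ at each world:
  0 (successors ∅): φ is false.
  1 (successors {5}): φ is true.
  2 (successors {2, 3, 4}): φ is true.
  3 (successors {0, 3}): φ is true.
  4 (successors {2, 6}): φ is true.
  5 (successors ∅): φ is false.
  6 (successors {0, 3}): φ is true.
For instance, at 6:
  At 6: ◇□◇r requires □◇r at some successor in {0, 3}.
    □◇r holds at 0, so ◇□◇r is true at 6.
      At 0: no accessible worlds, so □◇r holds vacuously.
Satisfying worlds: {1, 2, 3, 4, 6}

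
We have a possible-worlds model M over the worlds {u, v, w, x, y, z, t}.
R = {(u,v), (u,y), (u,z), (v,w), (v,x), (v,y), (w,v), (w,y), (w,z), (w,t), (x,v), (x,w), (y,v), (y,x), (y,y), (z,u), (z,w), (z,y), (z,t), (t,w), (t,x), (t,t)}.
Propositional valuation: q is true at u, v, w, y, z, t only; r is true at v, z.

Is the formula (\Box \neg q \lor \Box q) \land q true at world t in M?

No

At t: \Box \neg q \lor \Box q is false, q is true, so (\Box \neg q \lor \Box q) \land q is false.
  At t: \Box \neg q is false, \Box q is false, so \Box \neg q \lor \Box q is false.
    At t: \Box \neg q requires \neg q at every successor {w, x, t}.
      \neg q fails at w, so \Box \neg q is false at t.
    At t: \Box q requires q at every successor {w, x, t}.
      q fails at x, so \Box q is false at t.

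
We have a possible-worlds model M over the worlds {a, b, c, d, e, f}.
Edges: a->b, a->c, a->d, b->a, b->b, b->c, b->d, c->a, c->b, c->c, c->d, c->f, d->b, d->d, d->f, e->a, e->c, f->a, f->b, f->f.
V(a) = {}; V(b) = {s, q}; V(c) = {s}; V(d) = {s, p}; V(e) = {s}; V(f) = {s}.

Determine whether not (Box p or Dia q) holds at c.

At c: Box p or Dia q is true, so not (Box p or Dia q) is false.
  At c: Box p is false, Dia q is true, so Box p or Dia q is true.
    At c: Box p requires p at every successor {a, b, c, d, f}.
      p fails at a, so Box p is false at c.
    At c: Dia q requires q at some successor in {a, b, c, d, f}.
      q holds at b, so Dia q is true at c.

No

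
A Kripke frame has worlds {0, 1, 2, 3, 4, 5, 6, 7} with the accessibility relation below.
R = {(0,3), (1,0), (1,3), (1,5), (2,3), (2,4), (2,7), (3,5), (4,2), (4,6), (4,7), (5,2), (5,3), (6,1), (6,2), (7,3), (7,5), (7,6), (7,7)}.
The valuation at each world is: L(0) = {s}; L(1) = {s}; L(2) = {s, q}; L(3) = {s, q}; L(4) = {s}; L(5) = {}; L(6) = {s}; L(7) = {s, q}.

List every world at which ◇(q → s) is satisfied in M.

Let φ = ◇(q → s). Evaluate φ at each world:
  0 (successors {3}): φ is true.
  1 (successors {0, 3, 5}): φ is true.
  2 (successors {3, 4, 7}): φ is true.
  3 (successors {5}): φ is true.
  4 (successors {2, 6, 7}): φ is true.
  5 (successors {2, 3}): φ is true.
  6 (successors {1, 2}): φ is true.
  7 (successors {3, 5, 6, 7}): φ is true.
For instance, at 0:
  At 0: ◇(q → s) requires q → s at some successor in {3}.
    q → s holds at 3, so ◇(q → s) is true at 0.
Satisfying worlds: {0, 1, 2, 3, 4, 5, 6, 7}

0, 1, 2, 3, 4, 5, 6, 7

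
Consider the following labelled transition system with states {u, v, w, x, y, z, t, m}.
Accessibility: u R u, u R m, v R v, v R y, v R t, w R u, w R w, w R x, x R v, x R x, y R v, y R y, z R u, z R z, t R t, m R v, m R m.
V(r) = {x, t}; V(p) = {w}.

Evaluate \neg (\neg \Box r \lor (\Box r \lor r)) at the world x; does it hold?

No

Recall that \Box ψ holds at a world iff ψ holds at every accessible world, and \Diamond ψ holds iff ψ holds at some accessible world.
At x: \neg \Box r \lor (\Box r \lor r) is true, so \neg (\neg \Box r \lor (\Box r \lor r)) is false.
  At x: \neg \Box r is true, \Box r \lor r is true, so \neg \Box r \lor (\Box r \lor r) is true.
    At x: \Box r is false, so \neg \Box r is true.
      At x: \Box r requires r at every successor {v, x}.
        r fails at v, so \Box r is false at x.
    At x: \Box r is false, r is true, so \Box r \lor r is true.
      At x: \Box r requires r at every successor {v, x}.
        r fails at v, so \Box r is false at x.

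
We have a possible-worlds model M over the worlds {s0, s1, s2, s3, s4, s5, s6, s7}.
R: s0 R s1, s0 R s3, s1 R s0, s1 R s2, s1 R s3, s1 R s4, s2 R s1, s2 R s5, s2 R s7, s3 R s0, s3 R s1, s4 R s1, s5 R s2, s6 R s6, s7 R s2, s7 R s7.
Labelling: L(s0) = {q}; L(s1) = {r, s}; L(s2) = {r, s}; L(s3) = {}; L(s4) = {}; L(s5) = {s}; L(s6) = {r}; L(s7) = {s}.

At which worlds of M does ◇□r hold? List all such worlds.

Recall that □ψ holds at a world iff ψ holds at every accessible world, and ◇ψ holds iff ψ holds at some accessible world.
Let φ = ◇□r. Evaluate φ at each world:
  s0 (successors {s1, s3}): φ is false.
  s1 (successors {s0, s2, s3, s4}): φ is true.
  s2 (successors {s1, s5, s7}): φ is true.
  s3 (successors {s0, s1}): φ is false.
  s4 (successors {s1}): φ is false.
  s5 (successors {s2}): φ is false.
  s6 (successors {s6}): φ is true.
  s7 (successors {s2, s7}): φ is false.
For instance, at s5:
  At s5: ◇□r requires □r at some successor in {s2}.
    At s2: □r is false.
  So ◇□r is false at s5.
Satisfying worlds: {s1, s2, s6}

s1, s2, s6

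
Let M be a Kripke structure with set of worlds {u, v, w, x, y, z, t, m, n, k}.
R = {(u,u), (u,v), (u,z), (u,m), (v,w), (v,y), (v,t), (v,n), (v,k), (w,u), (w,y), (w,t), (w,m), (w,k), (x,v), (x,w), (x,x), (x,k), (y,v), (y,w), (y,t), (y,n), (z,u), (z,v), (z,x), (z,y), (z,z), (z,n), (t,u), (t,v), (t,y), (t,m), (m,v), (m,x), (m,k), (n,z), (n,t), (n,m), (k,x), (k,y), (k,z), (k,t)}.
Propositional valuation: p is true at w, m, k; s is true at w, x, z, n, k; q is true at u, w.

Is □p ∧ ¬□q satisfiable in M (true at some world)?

No

Let φ = □p ∧ ¬□q. Evaluate φ at each world:
  u (successors {u, v, z, m}): φ is false.
  v (successors {w, y, t, n, k}): φ is false.
  w (successors {u, y, t, m, k}): φ is false.
  x (successors {v, w, x, k}): φ is false.
  y (successors {v, w, t, n}): φ is false.
  z (successors {u, v, x, y, z, n}): φ is false.
  t (successors {u, v, y, m}): φ is false.
  m (successors {v, x, k}): φ is false.
  n (successors {z, t, m}): φ is false.
  k (successors {x, y, z, t}): φ is false.
For instance, at x:
  At x: □p is false, ¬□q is true, so □p ∧ ¬□q is false.
    At x: □p requires p at every successor {v, w, x, k}.
      p fails at v, so □p is false at x.
    At x: □q is false, so ¬□q is true.
      At x: □q requires q at every successor {v, w, x, k}.
        q fails at v, so □q is false at x.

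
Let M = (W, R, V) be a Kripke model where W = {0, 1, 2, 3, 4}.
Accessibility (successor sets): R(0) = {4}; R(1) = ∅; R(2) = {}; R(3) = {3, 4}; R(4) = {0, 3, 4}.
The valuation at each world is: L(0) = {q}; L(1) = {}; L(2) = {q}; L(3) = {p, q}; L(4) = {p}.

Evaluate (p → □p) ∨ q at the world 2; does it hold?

Yes

At 2: p → □p is true, q is true, so (p → □p) ∨ q is true.
  At 2: p is false, □p is true, so p → □p is true.
    At 2: no accessible worlds, so □p holds vacuously.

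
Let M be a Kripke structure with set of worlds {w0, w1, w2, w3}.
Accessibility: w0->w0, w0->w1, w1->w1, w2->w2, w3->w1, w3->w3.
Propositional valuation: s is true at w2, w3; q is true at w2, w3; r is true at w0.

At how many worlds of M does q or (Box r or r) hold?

3

Let φ = q or (Box r or r). Evaluate φ at each world:
  w0 (successors {w0, w1}): φ is true.
  w1 (successors {w1}): φ is false.
  w2 (successors {w2}): φ is true.
  w3 (successors {w1, w3}): φ is true.
For instance, at w0:
  At w0: q is false, Box r or r is true, so q or (Box r or r) is true.
    At w0: Box r is false, r is true, so Box r or r is true.
      At w0: Box r requires r at every successor {w0, w1}.
        r fails at w1, so Box r is false at w0.
Satisfying worlds: {w0, w2, w3}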